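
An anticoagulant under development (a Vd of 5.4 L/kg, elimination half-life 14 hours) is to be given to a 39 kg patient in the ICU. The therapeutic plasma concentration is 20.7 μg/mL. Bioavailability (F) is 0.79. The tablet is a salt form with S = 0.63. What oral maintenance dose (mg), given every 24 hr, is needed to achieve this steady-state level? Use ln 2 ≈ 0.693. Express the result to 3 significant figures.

Vd(total) = 39 kg × 5.4 L/kg = 210.6 L
CL = ln 2 · Vd / t½ = 0.693 × 210.6 / 14 = 10.42 L/h
D = CL × Css × τ / F / S = 10.42 × 20.7 × 24 / 0.79 / 0.63 = 10400 mg

10400 mg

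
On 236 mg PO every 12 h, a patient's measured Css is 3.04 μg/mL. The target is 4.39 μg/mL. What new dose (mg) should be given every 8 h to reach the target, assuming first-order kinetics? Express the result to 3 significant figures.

For first-order elimination, Css ∝ F·D/(CL·τ); F and CL are unchanged, so Css ∝ D/τ.
D₂ = D₁ × (Css,target / Css,current) × (τ₂/τ₁) = 236 × (4.39/3.04) × (8/12) = 227.2 mg

227 mg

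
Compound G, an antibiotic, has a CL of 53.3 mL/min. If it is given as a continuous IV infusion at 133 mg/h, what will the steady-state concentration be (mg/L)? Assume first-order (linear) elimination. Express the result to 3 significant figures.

Convert clearance: 53.3 mL/min × 60 min/h ÷ 1000 mL/L = 3.198 L/h
Css = rate / CL = 133 / 3.198 = 41.59 mg/L

41.6 mg/L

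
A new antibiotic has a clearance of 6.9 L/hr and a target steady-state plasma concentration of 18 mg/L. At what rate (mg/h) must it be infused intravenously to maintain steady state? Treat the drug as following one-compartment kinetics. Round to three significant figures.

R₀ = 6.900 × 18 = 124.2 mg/h

124 mg/h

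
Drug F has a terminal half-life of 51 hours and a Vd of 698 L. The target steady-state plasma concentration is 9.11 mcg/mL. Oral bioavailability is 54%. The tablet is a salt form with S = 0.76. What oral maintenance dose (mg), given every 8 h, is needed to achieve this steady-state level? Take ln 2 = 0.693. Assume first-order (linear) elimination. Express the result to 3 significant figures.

1680 mg

CL = ln 2 · Vd / t½ = 0.693 × 698.0 / 51 = 9.485 L/h
D = CL × Css × τ / F / S = 9.485 × 9.11 × 8 / 0.54 / 0.76 = 1684 mg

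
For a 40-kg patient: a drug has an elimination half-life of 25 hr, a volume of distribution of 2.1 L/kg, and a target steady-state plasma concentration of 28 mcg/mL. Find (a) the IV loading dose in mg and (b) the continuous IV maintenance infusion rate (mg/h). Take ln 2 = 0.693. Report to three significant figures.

(a) 2350 mg; (b) 65.2 mg/h

Vd(total) = 40 kg × 2.1 L/kg = 84.00 L
LD = Vd × C = 84.00 × 28 = 2352 mg
CL = 0.693 × Vd / t½ = 0.693 × 84.00 / 25 = 2.328 L/h
Infusion rate = CL × Css = 2.328 × 28 = 65.18 mg/h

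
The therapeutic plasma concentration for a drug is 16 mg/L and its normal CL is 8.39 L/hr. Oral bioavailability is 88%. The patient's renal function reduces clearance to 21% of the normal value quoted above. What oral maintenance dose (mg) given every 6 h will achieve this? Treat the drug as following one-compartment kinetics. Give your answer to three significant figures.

192 mg

Patient clearance = 0.21 × 8.390 = 1.762 L/h
At steady state, dose per interval replaces the amount cleared in that interval: F·D/τ = CL·Css.
D = CL × Css × τ / F = 1.762 × 16 × 6 / 0.88 = 192.2 mg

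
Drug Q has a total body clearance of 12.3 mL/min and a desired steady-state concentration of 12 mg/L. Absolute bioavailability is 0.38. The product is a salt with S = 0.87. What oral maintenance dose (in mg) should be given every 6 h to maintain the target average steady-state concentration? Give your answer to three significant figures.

CL = 12.3 mL/min = 12.3 × 0.06 = 0.7380 L/h
D = CL × Css × τ / F / S = 0.7380 × 12 × 6 / 0.38 / 0.87 = 160.7 mg

161 mg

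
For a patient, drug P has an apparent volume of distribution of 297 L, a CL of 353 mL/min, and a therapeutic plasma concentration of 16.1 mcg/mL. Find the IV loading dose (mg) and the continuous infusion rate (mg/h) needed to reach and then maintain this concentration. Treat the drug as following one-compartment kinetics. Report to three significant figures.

(a) 4780 mg; (b) 341 mg/h

LD = Vd · C_target = 297.0 × 16.1 = 4782 mg
CL = 353 mL/min × 60/1000 = 21.18 L/h
Infusion rate = 21.18 L/h × 16.1 mg/L = 341.0 mg/h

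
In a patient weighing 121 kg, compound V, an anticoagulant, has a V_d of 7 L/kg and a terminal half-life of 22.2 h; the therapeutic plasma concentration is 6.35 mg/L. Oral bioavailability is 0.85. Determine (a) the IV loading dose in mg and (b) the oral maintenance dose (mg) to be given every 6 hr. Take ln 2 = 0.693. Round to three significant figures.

(a) 5380 mg; (b) 1190 mg

Total Vd = 7 × 121 = 847.0 L
LD = Vd × C = 847.0 × 6.35 = 5378 mg
CL = 0.693 × Vd / t½ = 0.693 × 847.0 / 22.2 = 26.44 L/h
D = CL × Css × τ / F = 26.44 × 6.35 × 6 / 0.85 = 1185 mg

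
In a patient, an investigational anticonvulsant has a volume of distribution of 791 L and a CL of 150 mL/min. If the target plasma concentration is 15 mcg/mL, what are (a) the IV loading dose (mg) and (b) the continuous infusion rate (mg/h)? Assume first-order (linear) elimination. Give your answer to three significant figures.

Loading dose = Vd × C = 791.0 × 15 = 11870 mg
Convert clearance: 150 mL/min × 60 min/h ÷ 1000 mL/L = 9.000 L/h
Maintenance: replace elimination → rate = CL × Css = 9.000 × 15 = 135.0 mg/h

(a) 11900 mg; (b) 135 mg/h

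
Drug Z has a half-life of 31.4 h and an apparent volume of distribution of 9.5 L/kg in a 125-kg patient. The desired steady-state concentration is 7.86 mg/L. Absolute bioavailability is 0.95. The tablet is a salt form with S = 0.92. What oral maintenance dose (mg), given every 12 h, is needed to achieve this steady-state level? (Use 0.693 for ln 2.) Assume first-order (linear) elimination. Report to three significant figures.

2830 mg

Total Vd = 9.5 × 125 = 1188 L
CL = ln 2 · Vd / t½ = 0.693 × 1188 / 31.4 = 26.22 L/h
D = CL × Css × τ / F / S = 26.22 × 7.86 × 12 / 0.95 / 0.92 = 2830 mg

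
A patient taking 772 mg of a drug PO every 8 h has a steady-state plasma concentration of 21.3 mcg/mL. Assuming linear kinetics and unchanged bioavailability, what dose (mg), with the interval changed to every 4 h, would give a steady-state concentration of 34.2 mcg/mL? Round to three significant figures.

620 mg

For first-order elimination, Css ∝ F·D/(CL·τ); F and CL are unchanged, so Css ∝ D/τ.
D₂ = D₁ × (Css,target / Css,current) × (τ₂/τ₁) = 772 × (34.2/21.3) × (4/8) = 619.8 mg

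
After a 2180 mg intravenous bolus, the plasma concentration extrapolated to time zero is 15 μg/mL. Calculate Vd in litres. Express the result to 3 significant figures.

Immediately after an IV bolus, C₀ = Dose / Vd, so Vd = Dose / C₀.
Vd = 2180 / 15 = 145.3 L

145 L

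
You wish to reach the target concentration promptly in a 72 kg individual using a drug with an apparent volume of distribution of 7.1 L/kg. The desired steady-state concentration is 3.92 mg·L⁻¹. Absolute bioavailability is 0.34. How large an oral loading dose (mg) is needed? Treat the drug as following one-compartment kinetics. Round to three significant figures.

5890 mg

Vd(total) = 72 kg × 7.1 L/kg = 511.2 L
LD = Vd × C / F = 511.2 × 3.920 / 0.34 = 5894 mg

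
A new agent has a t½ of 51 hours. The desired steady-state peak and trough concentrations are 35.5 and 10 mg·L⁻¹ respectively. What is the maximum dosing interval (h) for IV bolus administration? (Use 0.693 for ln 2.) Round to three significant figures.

k = 0.693 / t½ = 0.693 / 51 = 0.01359 h⁻¹
Between IV bolus doses, concentration decays as C = C₀·e^(−kτ), so C_peak/C_trough = e^(kτ).
τ_max = ln(C_peak/C_trough) / k = ln(35.5/10) / 0.01359 = 1.267 / 0.01359 = 93.23 h

93.2 h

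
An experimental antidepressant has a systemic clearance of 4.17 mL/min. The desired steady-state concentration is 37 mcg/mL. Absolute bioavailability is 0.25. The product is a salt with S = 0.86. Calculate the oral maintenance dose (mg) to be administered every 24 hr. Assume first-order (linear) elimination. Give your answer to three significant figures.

1030 mg

CL = 4.17 mL/min = 4.17 × 0.06 = 0.2502 L/h
At steady state, dose per interval replaces the amount cleared in that interval: F·S·D/τ = CL·Css.
D = CL × Css × τ / F / S = 0.2502 × 37 × 24 / 0.25 / 0.86 = 1033 mg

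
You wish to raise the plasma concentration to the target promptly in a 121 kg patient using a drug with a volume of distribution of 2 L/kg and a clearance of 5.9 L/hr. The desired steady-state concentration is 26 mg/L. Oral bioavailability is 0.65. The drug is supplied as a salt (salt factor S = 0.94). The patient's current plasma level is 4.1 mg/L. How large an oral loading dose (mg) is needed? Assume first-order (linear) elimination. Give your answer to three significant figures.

Total Vd = 2 × 121 = 242.0 L
Loading dose depends on Vd (not clearance): it fills the distribution volume.
Concentration deficit ΔC = 26 − 4.1 = 21.90 mg/L
LD = Vd × ΔC / F / S = 242.0 × 21.90 / 0.65 / 0.94 = 8674 mg

8670 mg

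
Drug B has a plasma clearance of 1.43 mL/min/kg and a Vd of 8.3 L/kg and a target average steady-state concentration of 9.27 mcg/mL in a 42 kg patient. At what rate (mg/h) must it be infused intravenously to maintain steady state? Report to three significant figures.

33.4 mg/h

CL = 1.43 mL/min/kg × 42 kg = 60.06 mL/min = 60.06 × 60/1000 = 3.604 L/h
Infusion rate = CL · Css = 3.604 L/h × 9.27 mg/L = 33.41 mg/h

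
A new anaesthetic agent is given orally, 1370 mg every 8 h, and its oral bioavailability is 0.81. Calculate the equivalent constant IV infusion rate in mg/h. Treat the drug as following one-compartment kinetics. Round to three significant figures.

Equivalent systemic input: infusion rate = F·D/τ.
Rate = 0.81 × 1370 / 8 = 138.7 mg/h

139 mg/h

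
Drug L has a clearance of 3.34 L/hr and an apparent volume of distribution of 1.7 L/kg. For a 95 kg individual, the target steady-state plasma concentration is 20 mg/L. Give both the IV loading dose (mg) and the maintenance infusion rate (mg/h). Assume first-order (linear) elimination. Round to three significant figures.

Vd(total) = 95 kg × 1.7 L/kg = 161.5 L
Loading: fill Vd to C_target → 161.5 L × 20 mg/L = 3230 mg
Maintenance infusion rate = CL × Css = 3.340 × 20 = 66.80 mg/h

(a) 3230 mg; (b) 66.8 mg/h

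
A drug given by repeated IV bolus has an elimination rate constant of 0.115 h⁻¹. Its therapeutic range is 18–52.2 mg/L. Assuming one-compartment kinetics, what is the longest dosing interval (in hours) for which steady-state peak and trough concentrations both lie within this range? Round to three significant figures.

9.26 h

Between IV bolus doses, concentration decays as C = C₀·e^(−kτ), so C_peak/C_trough = e^(kτ).
τ_max = ln(C_peak/C_trough) / k = ln(52.2/18) / 0.1150 = 1.065 / 0.1150 = 9.261 h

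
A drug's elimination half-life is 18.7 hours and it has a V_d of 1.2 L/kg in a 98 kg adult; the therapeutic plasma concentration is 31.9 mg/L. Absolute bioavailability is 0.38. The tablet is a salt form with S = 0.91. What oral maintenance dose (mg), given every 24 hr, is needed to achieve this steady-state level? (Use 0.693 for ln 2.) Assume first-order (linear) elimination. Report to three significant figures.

9650 mg

Vd(total) = 98 kg × 1.2 L/kg = 117.6 L
CL = ln 2 · Vd / t½ = 0.693 × 117.6 / 18.7 = 4.358 L/h
D = CL × Css × τ / F / S = 4.358 × 31.9 × 24 / 0.38 / 0.91 = 9649 mg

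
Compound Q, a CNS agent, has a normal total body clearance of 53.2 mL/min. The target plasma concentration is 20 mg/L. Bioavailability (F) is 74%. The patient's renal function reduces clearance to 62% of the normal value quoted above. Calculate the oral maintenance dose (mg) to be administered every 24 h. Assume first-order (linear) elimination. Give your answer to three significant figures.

CL = 53.2 mL/min × 60/1000 = 3.192 L/h
Patient clearance = 0.62 × 3.192 = 1.979 L/h
D = CL × Css × τ / F = 1.979 × 20 × 24 / 0.74 = 1284 mg

1280 mg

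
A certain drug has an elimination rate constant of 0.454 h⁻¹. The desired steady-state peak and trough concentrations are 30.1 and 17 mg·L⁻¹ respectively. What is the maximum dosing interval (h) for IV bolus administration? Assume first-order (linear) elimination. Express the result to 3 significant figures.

1.26 h

Between IV bolus doses, concentration decays as C = C₀·e^(−kτ), so C_peak/C_trough = e^(kτ).
τ_max = ln(C_peak/C_trough) / k = ln(30.1/17) / 0.4540 = 0.5713 / 0.4540 = 1.258 h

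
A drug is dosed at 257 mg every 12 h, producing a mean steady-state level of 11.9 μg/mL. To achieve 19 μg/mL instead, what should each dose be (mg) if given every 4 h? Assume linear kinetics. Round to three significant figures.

137 mg

With linear kinetics, Css is proportional to dose rate (D/τ) at fixed clearance.
D₂ = D₁ × (Css,target / Css,current) × (τ₂/τ₁) = 257 × (19/11.9) × (4/12) = 136.8 mg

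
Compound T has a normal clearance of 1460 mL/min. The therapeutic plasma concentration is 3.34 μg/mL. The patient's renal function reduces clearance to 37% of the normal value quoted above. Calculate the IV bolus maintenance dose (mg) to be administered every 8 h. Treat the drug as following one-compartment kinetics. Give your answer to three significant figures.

866 mg

CL = 1460 mL/min = 1460 × 0.06 = 87.60 L/h
Patient clearance = 0.37 × 87.60 = 32.41 L/h
D = CL × Css × τ = 32.41 × 3.34 × 8 = 866.0 mg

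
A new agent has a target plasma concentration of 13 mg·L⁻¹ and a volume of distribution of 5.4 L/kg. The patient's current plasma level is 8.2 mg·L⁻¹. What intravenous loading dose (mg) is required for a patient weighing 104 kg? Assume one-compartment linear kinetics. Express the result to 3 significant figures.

Total Vd = 5.4 × 104 = 561.6 L
Concentration deficit ΔC = 13 − 8.2 = 4.800 mg/L
LD = Vd × ΔC = 561.6 × 4.800 = 2696 mg

2700 mg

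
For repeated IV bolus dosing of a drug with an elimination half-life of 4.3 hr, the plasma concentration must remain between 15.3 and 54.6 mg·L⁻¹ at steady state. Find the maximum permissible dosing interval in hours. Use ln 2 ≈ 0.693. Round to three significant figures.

7.89 h

k = 0.693 / t½ = 0.693 / 4.3 = 0.1612 h⁻¹
Between IV bolus doses, concentration decays as C = C₀·e^(−kτ), so C_peak/C_trough = e^(kτ).
τ_max = ln(C_peak/C_trough) / k = ln(54.6/15.3) / 0.1612 = 1.272 / 0.1612 = 7.891 h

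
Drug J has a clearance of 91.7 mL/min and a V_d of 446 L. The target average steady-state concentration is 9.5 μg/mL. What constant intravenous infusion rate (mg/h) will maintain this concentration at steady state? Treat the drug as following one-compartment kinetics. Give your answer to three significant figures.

52.3 mg/h

CL = 91.7 mL/min = 91.7 × 0.06 = 5.502 L/h
Infusion rate = CL · Css = 5.502 L/h × 9.5 mg/L = 52.27 mg/h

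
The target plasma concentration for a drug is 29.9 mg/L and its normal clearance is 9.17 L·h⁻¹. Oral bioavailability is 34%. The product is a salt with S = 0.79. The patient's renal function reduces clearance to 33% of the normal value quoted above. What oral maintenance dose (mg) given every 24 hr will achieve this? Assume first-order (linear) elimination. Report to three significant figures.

8080 mg

Patient clearance = 0.33 × 9.170 = 3.026 L/h
At steady state, dose per interval replaces the amount cleared in that interval: F·S·D/τ = CL·Css.
D = CL × Css × τ / F / S = 3.026 × 29.9 × 24 / 0.34 / 0.79 = 8084 mg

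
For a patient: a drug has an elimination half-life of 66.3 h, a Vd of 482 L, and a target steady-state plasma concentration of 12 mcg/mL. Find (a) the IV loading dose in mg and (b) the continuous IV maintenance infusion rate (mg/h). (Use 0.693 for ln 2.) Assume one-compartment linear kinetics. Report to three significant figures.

(a) 5780 mg; (b) 60.5 mg/h

LD = Vd × C = 482.0 × 12 = 5784 mg
CL = 0.693 × Vd / t½ = 0.693 × 482.0 / 66.3 = 5.038 L/h
Infusion rate = CL × Css = 5.038 × 12 = 60.46 mg/h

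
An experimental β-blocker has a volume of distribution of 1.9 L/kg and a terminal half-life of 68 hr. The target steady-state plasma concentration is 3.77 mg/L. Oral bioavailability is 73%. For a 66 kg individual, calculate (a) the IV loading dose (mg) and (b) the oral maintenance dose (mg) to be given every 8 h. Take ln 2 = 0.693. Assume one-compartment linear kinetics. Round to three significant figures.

Total Vd = 1.9 × 66 = 125.4 L
LD = Vd × C = 125.4 × 3.77 = 472.8 mg
CL = 0.693 × Vd / t½ = 0.693 × 125.4 / 68 = 1.278 L/h
D = CL × Css × τ / F = 1.278 × 3.77 × 8 / 0.73 = 52.80 mg

(a) 473 mg; (b) 52.8 mg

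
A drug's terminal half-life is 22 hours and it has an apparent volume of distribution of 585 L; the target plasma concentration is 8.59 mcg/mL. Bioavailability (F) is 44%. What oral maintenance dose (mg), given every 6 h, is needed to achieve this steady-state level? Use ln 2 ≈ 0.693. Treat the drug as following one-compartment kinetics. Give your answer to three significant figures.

2160 mg

k = 0.693/22 = 0.03150 h⁻¹, so CL = k·Vd = 0.03150 × 585.0 = 18.43 L/h
D = CL × Css × τ / F = 18.43 × 8.59 × 6 / 0.44 = 2159 mg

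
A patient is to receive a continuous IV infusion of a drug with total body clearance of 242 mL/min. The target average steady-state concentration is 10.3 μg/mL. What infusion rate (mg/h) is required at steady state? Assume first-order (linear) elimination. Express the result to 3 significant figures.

CL = 242 mL/min × 60/1000 = 14.52 L/h
At steady state, infusion rate equals elimination rate: rate in = CL × Css.
Rate = CL × Css = 14.52 × 10.3 = 149.6 mg/h

150 mg/h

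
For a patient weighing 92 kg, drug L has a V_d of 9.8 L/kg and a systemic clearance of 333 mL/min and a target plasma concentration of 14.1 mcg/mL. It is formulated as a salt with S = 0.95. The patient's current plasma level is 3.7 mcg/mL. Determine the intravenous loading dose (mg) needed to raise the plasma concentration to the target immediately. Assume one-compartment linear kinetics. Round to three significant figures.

9870 mg

Vd = 9.8 L/kg × 92 kg = 901.6 L
Concentration deficit ΔC = 14.1 − 3.7 = 10.40 mg/L
LD = Vd × ΔC / S = 901.6 × 10.40 / 0.95 = 9870 mg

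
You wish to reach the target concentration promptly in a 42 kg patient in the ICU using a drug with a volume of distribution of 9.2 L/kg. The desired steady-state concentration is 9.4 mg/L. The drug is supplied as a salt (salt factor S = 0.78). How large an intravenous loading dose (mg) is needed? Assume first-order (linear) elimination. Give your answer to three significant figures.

4660 mg

Vd = 9.2 L/kg × 42 kg = 386.4 L
LD = Vd × C / S = 386.4 × 9.400 / 0.78 = 4657 mg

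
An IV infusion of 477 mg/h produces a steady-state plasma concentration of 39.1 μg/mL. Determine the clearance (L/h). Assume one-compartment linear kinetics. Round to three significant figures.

At steady state, infusion rate = CL × Css, so CL = rate / Css.
CL = 477 / 39.1 = 12.20 L/h

12.2 L/h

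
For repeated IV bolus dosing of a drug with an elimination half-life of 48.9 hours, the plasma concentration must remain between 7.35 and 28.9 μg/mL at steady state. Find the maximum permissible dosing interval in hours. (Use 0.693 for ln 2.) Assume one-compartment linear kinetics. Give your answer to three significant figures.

k = 0.693 / t½ = 0.693 / 48.9 = 0.01417 h⁻¹
Between IV bolus doses, concentration decays as C = C₀·e^(−kτ), so C_peak/C_trough = e^(kτ).
τ_max = ln(C_peak/C_trough) / k = ln(28.9/7.35) / 0.01417 = 1.369 / 0.01417 = 96.61 h

96.6 h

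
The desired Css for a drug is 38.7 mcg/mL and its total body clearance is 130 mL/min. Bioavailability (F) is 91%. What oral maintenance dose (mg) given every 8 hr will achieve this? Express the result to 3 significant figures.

2650 mg

CL = 130 mL/min = 130 × 0.06 = 7.800 L/h
At steady state, dose per interval replaces the amount cleared in that interval: F·D/τ = CL·Css.
D = CL × Css × τ / F = 7.800 × 38.7 × 8 / 0.91 = 2654 mg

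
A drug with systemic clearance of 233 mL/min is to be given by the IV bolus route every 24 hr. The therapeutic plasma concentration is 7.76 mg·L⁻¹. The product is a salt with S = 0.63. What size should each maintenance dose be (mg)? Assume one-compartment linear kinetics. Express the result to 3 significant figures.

Convert clearance: 233 mL/min × 60 min/h ÷ 1000 mL/L = 13.98 L/h
D = CL × Css × τ / S = 13.98 × 7.76 × 24 / 0.63 = 4133 mg

4130 mg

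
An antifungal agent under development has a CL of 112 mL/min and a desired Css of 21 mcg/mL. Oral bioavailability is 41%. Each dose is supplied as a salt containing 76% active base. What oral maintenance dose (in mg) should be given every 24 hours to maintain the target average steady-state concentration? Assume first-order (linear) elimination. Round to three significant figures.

Convert clearance: 112 mL/min × 60 min/h ÷ 1000 mL/L = 6.720 L/h
At steady state, dose per interval replaces the amount cleared in that interval: F·S·D/τ = CL·Css.
D = CL × Css × τ / F / S = 6.720 × 21 × 24 / 0.41 / 0.76 = 10870 mg

10900 mg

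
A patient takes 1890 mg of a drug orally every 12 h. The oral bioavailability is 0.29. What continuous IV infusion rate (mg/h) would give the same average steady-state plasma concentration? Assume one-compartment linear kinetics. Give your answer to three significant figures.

Equivalent systemic input: infusion rate = F·D/τ.
Rate = 0.29 × 1890 / 12 = 45.68 mg/h

45.7 mg/h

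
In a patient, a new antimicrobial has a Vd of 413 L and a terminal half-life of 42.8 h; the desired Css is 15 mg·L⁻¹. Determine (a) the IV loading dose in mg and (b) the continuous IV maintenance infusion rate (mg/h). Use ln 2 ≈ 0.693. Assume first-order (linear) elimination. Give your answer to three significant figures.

LD = Vd × C = 413.0 × 15 = 6195 mg
CL = 0.693 × Vd / t½ = 0.693 × 413.0 / 42.8 = 6.687 L/h
Infusion rate = CL × Css = 6.687 × 15 = 100.3 mg/h

(a) 6200 mg; (b) 100 mg/h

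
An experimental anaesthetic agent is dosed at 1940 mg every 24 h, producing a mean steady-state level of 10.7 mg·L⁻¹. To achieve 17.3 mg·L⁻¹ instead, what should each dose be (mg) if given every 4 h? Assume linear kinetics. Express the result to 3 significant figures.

For first-order elimination, Css ∝ F·D/(CL·τ); F and CL are unchanged, so Css ∝ D/τ.
D₂ = D₁ × (Css,target / Css,current) × (τ₂/τ₁) = 1940 × (17.3/10.7) × (4/24) = 522.8 mg

523 mg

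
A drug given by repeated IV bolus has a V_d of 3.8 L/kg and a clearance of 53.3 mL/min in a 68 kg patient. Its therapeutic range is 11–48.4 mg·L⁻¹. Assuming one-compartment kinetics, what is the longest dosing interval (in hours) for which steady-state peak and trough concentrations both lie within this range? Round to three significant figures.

120 h

Total Vd = 3.8 × 68 = 258.4 L
CL = 53.3 mL/min × 60/1000 = 3.198 L/h
k = CL / Vd = 3.198 / 258.4 = 0.01238 h⁻¹
Between IV bolus doses, concentration decays as C = C₀·e^(−kτ), so C_peak/C_trough = e^(kτ).
τ_max = ln(C_peak/C_trough) / k = ln(48.4/11) / 0.01238 = 1.482 / 0.01238 = 119.7 h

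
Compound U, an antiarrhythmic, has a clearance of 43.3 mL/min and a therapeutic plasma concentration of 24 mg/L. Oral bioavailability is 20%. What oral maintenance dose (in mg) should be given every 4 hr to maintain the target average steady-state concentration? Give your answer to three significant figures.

Convert clearance: 43.3 mL/min × 60 min/h ÷ 1000 mL/L = 2.598 L/h
D = CL × Css × τ / F = 2.598 × 24 × 4 / 0.2 = 1247 mg

1250 mg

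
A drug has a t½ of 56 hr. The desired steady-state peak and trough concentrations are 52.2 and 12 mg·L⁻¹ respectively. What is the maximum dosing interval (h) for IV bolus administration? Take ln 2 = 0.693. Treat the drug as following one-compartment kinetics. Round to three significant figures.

119 h

k = 0.693 / t½ = 0.693 / 56 = 0.01238 h⁻¹
Between IV bolus doses, concentration decays as C = C₀·e^(−kτ), so C_peak/C_trough = e^(kτ).
τ_max = ln(C_peak/C_trough) / k = ln(52.2/12) / 0.01238 = 1.470 / 0.01238 = 118.7 h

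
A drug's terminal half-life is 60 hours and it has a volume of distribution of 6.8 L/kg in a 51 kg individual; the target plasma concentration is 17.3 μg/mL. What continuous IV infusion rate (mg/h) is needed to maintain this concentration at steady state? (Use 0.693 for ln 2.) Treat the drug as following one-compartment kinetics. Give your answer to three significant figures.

69.3 mg/h

Vd(total) = 51 kg × 6.8 L/kg = 346.8 L
k = 0.693/60 = 0.01155 h⁻¹, so CL = k·Vd = 0.01155 × 346.8 = 4.006 L/h
Infusion rate = CL × Css = 4.006 × 17.3 = 69.30 mg/h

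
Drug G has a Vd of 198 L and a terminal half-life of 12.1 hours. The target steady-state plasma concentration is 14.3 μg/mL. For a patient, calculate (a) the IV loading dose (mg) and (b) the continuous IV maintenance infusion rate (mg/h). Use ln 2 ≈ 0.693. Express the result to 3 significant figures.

LD = Vd × C = 198.0 × 14.3 = 2831 mg
CL = 0.693 × Vd / t½ = 0.693 × 198.0 / 12.1 = 11.34 L/h
Infusion rate = CL × Css = 11.34 × 14.3 = 162.2 mg/h

(a) 2830 mg; (b) 162 mg/h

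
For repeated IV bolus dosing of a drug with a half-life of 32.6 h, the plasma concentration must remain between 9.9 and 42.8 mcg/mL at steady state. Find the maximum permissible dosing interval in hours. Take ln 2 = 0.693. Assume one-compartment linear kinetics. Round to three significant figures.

68.9 h

k = 0.693 / t½ = 0.693 / 32.6 = 0.02126 h⁻¹
Between IV bolus doses, concentration decays as C = C₀·e^(−kτ), so C_peak/C_trough = e^(kτ).
τ_max = ln(C_peak/C_trough) / k = ln(42.8/9.9) / 0.02126 = 1.464 / 0.02126 = 68.86 h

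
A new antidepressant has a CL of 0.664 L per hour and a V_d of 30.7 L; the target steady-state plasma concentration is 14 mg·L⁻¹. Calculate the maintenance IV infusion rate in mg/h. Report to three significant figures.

At steady state, infusion rate equals elimination rate: rate in = CL × Css.
Rate = CL × Css = 0.6640 × 14 = 9.296 mg/h

9.30 mg/h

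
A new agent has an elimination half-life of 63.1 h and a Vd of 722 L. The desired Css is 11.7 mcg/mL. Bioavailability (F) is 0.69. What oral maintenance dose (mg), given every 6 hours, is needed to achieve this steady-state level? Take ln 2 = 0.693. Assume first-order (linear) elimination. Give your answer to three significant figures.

807 mg

k = 0.693/63.1 = 0.01098 h⁻¹, so CL = k·Vd = 0.01098 × 722.0 = 7.928 L/h
D = CL × Css × τ / F = 7.928 × 11.7 × 6 / 0.69 = 806.6 mg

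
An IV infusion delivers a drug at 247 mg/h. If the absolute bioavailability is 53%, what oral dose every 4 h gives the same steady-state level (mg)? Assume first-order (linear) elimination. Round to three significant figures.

1860 mg

To maintain the same Css, the systemic dosing rate must be unchanged: F·D/τ = infusion rate.
D = rate × τ / F = 247 × 4 / 0.53 = 1864 mg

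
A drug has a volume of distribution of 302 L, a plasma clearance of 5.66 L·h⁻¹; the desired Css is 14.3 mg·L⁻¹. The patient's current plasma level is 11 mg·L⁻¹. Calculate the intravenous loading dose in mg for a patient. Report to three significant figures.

997 mg

Concentration deficit ΔC = 14.3 − 11 = 3.300 mg/L
LD = Vd × ΔC = 302.0 × 3.300 = 996.6 mg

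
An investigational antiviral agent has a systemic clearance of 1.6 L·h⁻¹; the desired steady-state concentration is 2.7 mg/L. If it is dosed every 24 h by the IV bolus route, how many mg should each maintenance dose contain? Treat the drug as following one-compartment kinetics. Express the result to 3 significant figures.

104 mg

D = CL × Css × τ = 1.600 × 2.7 × 24 = 103.7 mg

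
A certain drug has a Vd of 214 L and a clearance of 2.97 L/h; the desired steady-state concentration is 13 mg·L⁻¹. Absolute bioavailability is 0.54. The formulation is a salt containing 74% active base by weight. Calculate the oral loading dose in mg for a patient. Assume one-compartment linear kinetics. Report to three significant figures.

LD is governed by Vd — clearance does not enter the loading-dose calculation.
LD = Vd × C / F / S = 214.0 × 13.00 / 0.54 / 0.74 = 6962 mg

6960 mg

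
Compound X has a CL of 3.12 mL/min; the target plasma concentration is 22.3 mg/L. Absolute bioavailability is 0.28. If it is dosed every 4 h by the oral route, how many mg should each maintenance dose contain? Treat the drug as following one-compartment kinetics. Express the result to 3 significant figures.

59.6 mg

Convert clearance: 3.12 mL/min × 60 min/h ÷ 1000 mL/L = 0.1872 L/h
D = CL × Css × τ / F = 0.1872 × 22.3 × 4 / 0.28 = 59.64 mg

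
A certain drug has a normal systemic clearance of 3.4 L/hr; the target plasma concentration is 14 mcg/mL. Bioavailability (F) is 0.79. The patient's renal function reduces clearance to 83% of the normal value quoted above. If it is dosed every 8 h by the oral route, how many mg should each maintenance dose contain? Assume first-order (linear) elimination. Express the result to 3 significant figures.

400 mg

Patient clearance = 0.83 × 3.400 = 2.822 L/h
At steady state, dose per interval replaces the amount cleared in that interval: F·D/τ = CL·Css.
D = CL × Css × τ / F = 2.822 × 14 × 8 / 0.79 = 400.1 mg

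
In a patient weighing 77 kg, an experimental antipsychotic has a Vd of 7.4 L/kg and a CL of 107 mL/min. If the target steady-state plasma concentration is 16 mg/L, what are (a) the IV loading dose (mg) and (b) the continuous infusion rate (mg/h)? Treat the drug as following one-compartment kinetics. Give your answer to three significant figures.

Vd(total) = 77 kg × 7.4 L/kg = 569.8 L
LD = Vd · C_target = 569.8 × 16 = 9117 mg
CL = 107 mL/min × 60/1000 = 6.420 L/h
Maintenance infusion rate = CL × Css = 6.420 × 16 = 102.7 mg/h

(a) 9120 mg; (b) 103 mg/h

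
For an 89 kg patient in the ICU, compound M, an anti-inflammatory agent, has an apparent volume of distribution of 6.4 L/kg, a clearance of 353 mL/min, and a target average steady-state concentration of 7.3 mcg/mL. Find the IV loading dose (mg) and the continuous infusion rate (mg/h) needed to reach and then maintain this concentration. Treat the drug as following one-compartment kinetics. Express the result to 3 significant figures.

Vd = 6.4 L/kg × 89 kg = 569.6 L
LD = Vd · C_target = 569.6 × 7.3 = 4158 mg
CL = 353 mL/min × 60/1000 = 21.18 L/h
Infusion rate = 21.18 L/h × 7.3 mg/L = 154.6 mg/h

(a) 4160 mg; (b) 155 mg/h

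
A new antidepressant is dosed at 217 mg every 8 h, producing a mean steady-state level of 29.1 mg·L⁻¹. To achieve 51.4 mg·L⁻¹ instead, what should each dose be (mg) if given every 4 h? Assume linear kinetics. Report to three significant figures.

With linear kinetics, Css is proportional to dose rate (D/τ) at fixed clearance.
D₂ = D₁ × (Css,target / Css,current) × (τ₂/τ₁) = 217 × (51.4/29.1) × (4/8) = 191.6 mg

192 mg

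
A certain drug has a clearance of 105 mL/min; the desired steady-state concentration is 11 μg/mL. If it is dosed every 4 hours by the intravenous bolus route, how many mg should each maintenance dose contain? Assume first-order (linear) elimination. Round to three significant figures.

CL = 105 mL/min × 60/1000 = 6.300 L/h
D = CL × Css × τ = 6.300 × 11 × 4 = 277.2 mg

277 mg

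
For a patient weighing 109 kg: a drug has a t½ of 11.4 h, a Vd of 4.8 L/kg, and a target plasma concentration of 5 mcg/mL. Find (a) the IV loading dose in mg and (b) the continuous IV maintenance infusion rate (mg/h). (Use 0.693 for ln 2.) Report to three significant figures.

Total Vd = 4.8 × 109 = 523.2 L
LD = Vd × C = 523.2 × 5 = 2616 mg
CL = 0.693 × Vd / t½ = 0.693 × 523.2 / 11.4 = 31.81 L/h
Infusion rate = CL × Css = 31.81 × 5 = 159.1 mg/h

(a) 2620 mg; (b) 159 mg/h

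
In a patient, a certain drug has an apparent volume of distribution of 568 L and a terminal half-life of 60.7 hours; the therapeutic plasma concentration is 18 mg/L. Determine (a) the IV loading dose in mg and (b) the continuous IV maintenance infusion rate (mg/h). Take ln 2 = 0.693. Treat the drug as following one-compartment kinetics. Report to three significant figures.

(a) 10200 mg; (b) 117 mg/h

LD = Vd × C = 568.0 × 18 = 10220 mg
CL = 0.693 × Vd / t½ = 0.693 × 568.0 / 60.7 = 6.485 L/h
Infusion rate = CL × Css = 6.485 × 18 = 116.7 mg/h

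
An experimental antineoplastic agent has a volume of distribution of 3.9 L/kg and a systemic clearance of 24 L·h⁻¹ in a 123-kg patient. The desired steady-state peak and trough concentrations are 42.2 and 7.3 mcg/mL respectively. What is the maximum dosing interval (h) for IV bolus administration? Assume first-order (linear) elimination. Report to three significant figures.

35.1 h

Total Vd = 3.9 × 123 = 479.7 L
k = CL / Vd = 24.00 / 479.7 = 0.05003 h⁻¹
Between IV bolus doses, concentration decays as C = C₀·e^(−kτ), so C_peak/C_trough = e^(kτ).
τ_max = ln(C_peak/C_trough) / k = ln(42.2/7.3) / 0.05003 = 1.755 / 0.05003 = 35.08 h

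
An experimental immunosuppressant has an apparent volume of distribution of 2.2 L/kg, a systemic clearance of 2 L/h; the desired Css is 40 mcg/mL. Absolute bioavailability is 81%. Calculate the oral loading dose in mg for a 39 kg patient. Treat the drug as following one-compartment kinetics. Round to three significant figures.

Total Vd = 2.2 × 39 = 85.80 L
LD is governed by Vd — clearance does not enter the loading-dose calculation.
LD = Vd × C / F = 85.80 × 40.00 / 0.81 = 4237 mg

4240 mg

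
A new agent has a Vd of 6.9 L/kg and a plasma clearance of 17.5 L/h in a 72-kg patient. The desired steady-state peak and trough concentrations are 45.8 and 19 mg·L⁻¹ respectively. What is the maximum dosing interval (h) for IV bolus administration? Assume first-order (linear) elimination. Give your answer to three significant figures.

25.0 h

Vd(total) = 72 kg × 6.9 L/kg = 496.8 L
k = CL / Vd = 17.50 / 496.8 = 0.03523 h⁻¹
Between IV bolus doses, concentration decays as C = C₀·e^(−kτ), so C_peak/C_trough = e^(kτ).
τ_max = ln(C_peak/C_trough) / k = ln(45.8/19) / 0.03523 = 0.8798 / 0.03523 = 24.97 h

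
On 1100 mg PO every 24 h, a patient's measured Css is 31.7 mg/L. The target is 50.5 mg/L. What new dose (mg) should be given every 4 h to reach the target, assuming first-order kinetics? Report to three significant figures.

For first-order elimination, Css ∝ F·D/(CL·τ); F and CL are unchanged, so Css ∝ D/τ.
D₂ = D₁ × (Css,target / Css,current) × (τ₂/τ₁) = 1100 × (50.5/31.7) × (4/24) = 292.1 mg

292 mg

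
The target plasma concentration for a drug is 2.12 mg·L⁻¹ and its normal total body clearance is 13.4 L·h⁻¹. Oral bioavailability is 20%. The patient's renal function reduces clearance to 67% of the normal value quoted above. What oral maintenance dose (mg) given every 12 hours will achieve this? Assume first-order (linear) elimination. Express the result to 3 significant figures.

Patient clearance = 0.67 × 13.40 = 8.978 L/h
D = CL × Css × τ / F = 8.978 × 2.12 × 12 / 0.2 = 1142 mg

1140 mg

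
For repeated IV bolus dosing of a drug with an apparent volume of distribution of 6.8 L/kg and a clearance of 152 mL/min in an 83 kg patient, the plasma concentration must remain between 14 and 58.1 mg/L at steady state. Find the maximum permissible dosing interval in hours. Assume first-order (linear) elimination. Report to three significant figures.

Total Vd = 6.8 × 83 = 564.4 L
Convert clearance: 152 mL/min × 60 min/h ÷ 1000 mL/L = 9.120 L/h
k = CL / Vd = 9.120 / 564.4 = 0.01616 h⁻¹
Between IV bolus doses, concentration decays as C = C₀·e^(−kτ), so C_peak/C_trough = e^(kτ).
τ_max = ln(C_peak/C_trough) / k = ln(58.1/14) / 0.01616 = 1.423 / 0.01616 = 88.06 h

88.1 h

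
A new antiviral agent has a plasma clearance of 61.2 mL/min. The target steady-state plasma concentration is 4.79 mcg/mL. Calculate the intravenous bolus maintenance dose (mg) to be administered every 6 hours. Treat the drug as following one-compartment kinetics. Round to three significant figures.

106 mg

CL = 61.2 mL/min = 61.2 × 0.06 = 3.672 L/h
D = CL × Css × τ = 3.672 × 4.79 × 6 = 105.5 mg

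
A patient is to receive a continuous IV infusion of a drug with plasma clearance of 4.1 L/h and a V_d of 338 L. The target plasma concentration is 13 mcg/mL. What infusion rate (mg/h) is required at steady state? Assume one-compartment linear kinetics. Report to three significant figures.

53.3 mg/h

Rate = CL × Css = 4.100 × 13 = 53.30 mg/h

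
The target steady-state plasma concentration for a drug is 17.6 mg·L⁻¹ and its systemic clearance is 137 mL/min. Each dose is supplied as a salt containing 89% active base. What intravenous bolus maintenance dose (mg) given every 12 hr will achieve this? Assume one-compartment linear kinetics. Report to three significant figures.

Convert clearance: 137 mL/min × 60 min/h ÷ 1000 mL/L = 8.220 L/h
At steady state, dose per interval replaces the amount cleared in that interval: S·D/τ = CL·Css.
D = CL × Css × τ / S = 8.220 × 17.6 × 12 / 0.89 = 1951 mg

1950 mg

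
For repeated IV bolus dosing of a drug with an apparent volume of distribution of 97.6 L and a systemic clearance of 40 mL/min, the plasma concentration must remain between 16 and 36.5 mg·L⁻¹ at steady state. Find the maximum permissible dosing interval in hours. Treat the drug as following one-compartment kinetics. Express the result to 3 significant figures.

33.5 h

CL = 40 mL/min × 60/1000 = 2.400 L/h
k = CL / Vd = 2.400 / 97.60 = 0.02459 h⁻¹
Between IV bolus doses, concentration decays as C = C₀·e^(−kτ), so C_peak/C_trough = e^(kτ).
τ_max = ln(C_peak/C_trough) / k = ln(36.5/16) / 0.02459 = 0.8247 / 0.02459 = 33.54 h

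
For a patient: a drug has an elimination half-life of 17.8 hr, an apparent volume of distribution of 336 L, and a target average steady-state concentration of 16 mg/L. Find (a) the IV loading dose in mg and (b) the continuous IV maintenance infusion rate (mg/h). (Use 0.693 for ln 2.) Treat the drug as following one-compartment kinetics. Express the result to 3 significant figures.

(a) 5380 mg; (b) 209 mg/h

LD = Vd × C = 336.0 × 16 = 5376 mg
CL = 0.693 × Vd / t½ = 0.693 × 336.0 / 17.8 = 13.08 L/h
Infusion rate = CL × Css = 13.08 × 16 = 209.3 mg/h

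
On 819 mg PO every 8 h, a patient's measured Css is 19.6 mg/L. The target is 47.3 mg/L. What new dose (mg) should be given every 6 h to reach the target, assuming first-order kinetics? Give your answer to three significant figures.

1480 mg

With linear kinetics, Css is proportional to dose rate (D/τ) at fixed clearance.
D₂ = D₁ × (Css,target / Css,current) × (τ₂/τ₁) = 819 × (47.3/19.6) × (6/8) = 1482 mg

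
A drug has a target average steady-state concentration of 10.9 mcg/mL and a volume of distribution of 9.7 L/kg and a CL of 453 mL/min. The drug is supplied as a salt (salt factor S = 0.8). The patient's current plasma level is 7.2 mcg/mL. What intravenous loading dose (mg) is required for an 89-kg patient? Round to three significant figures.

3990 mg

Total Vd = 9.7 × 89 = 863.3 L
Concentration deficit ΔC = 10.9 − 7.2 = 3.700 mg/L
LD = Vd × ΔC / S = 863.3 × 3.700 / 0.8 = 3993 mg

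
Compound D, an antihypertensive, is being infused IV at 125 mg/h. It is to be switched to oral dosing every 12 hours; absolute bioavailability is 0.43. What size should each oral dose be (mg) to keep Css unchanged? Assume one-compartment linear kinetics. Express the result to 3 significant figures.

To maintain the same Css, the systemic dosing rate must be unchanged: F·D/τ = infusion rate.
D = rate × τ / F = 125 × 12 / 0.43 = 3488 mg

3490 mg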